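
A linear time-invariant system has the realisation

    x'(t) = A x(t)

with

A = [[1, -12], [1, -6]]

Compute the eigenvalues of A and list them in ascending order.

det(sI - A) = s^2 - (tr A)s + det A, with tr A = 1 + (-6) = -5 and det A = 1·(-6) - (-12)·1 = -6 - (-12) = 6.
So p(s) = det(sI - A) = s^2 + 5s + 6.
Factor s^2 + 5s + 6: two numbers with sum -5 and product 6 are -2 and -3, so s^2 + 5s + 6 = (s + 2)(s + 3).
Hence p(s) = (s + 2) (s + 3), with roots -3, -2.
All eigenvalues have negative real part, so the system is asymptotically stable.

-3, -2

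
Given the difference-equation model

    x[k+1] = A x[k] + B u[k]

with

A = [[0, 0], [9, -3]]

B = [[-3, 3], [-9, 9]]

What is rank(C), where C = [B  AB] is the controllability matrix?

AB = [[0, 0], [0, 0]]
Controllability matrix C = [B  AB] = [[-3, 3, 0, 0], [-9, 9, 0, 0]]
Every column of C is a scalar multiple of column 1 = [-3, -9] (multipliers 1, -1, 0, 0), so the columns span a one-dimensional space.
C ≠ 0, hence rank(C) = 1.
rank(C) = 1 < n = 2, so the pair (A, B) is not completely controllable.

1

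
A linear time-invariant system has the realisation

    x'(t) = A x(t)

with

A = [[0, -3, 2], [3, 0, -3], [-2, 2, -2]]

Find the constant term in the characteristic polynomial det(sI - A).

Expand det(sI - A) for the 3×3 matrix.
p(s) = s^3 + 2s^2 + 19s + 24.
(Check: constant term = det(-A) = (-1)^3 det A = 24; coefficient of s^2 = -tr A = 2.)
The constant term is 24.

24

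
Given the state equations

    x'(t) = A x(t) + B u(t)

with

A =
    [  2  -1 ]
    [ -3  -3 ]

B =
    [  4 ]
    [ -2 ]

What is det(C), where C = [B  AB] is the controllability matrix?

AB = [[10], [-6]]
Controllability matrix C = [B  AB] = [[4, 10], [-2, -6]]
det(C) = 4·(-6) - 10·(-2) = -24 - (-20) = -4
Since det(C) ≠ 0, rank(C) = 2 and the system is completely controllable.

-4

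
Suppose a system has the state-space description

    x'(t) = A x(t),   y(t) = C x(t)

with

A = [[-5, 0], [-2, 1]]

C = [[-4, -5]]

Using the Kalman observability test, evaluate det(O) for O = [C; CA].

170

CA = [[30, -5]]
Observability matrix O = [C; CA] = [[-4, -5], [30, -5]]
det(O) = (-4)·(-5) - (-5)·30 = 20 - (-150) = 170
Since det(O) ≠ 0, rank(O) = 2 and the system is completely observable.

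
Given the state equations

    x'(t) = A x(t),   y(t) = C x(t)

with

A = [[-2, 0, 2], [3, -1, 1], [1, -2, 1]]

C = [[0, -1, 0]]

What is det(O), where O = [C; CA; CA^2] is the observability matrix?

CA = [[-3, 1, -1]]
CA^2 = [[8, 1, -6]]
Observability matrix O = [C; CA; CA^2] = [[0, -1, 0], [-3, 1, -1], [8, 1, -6]]
Expanding along the first row, det(O) = 0·(1·(-6) - (-1)·1) - (-1)·((-3)·(-6) - (-1)·8) + 0·((-3)·1 - 1·8) = 0·(-5) - (-1)·26 + 0·(-11) = 26
Since det(O) ≠ 0, rank(O) = 3 and the system is completely observable.

26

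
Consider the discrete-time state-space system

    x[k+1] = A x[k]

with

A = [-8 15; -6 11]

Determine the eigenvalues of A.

det(zI - A) = z^2 - (tr A)z + det A, with tr A = (-8) + 11 = 3 and det A = (-8)·11 - 15·(-6) = -88 - (-90) = 2.
So p(z) = det(zI - A) = z^2 - 3z + 2.
Factor z^2 - 3z + 2: two numbers with sum 3 and product 2 are 2 and 1, so z^2 - 3z + 2 = (z - 2)(z - 1).
Hence p(z) = (z - 2) (z - 1), with roots 1, 2.

1, 2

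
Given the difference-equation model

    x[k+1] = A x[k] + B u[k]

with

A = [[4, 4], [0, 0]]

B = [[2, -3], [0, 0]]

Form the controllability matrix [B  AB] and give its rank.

AB = [[8, -12], [0, 0]]
Controllability matrix C = [B  AB] = [[2, -3, 8, -12], [0, 0, 0, 0]]
Every column of C is a scalar multiple of column 1 = [2, 0] (multipliers 1, -3/2, 4, -6), so the columns span a one-dimensional space.
C ≠ 0, hence rank(C) = 1.
rank(C) = 1 < n = 2, so the pair (A, B) is not completely controllable.

1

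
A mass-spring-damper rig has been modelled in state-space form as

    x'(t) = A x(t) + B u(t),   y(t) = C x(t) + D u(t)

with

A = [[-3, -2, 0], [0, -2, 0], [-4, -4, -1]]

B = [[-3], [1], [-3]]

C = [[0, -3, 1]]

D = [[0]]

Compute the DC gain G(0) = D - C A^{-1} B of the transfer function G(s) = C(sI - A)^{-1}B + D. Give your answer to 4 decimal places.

-1.1667

G(0) = C(-A)^{-1}B + D = -C A^{-1} B + D.
det A = -6, so A^{-1} = (1/-6)·adj(A) = [[-1/3, 1/3, 0], [0, -1/2, 0], [4/3, 2/3, -1]]
A^{-1} B = [4/3, -1/2, -1/3]^T
C A^{-1} B = 7/6
G(0) = D - C A^{-1} B = 0 - (7/6) = -7/6 ≈ -1.1667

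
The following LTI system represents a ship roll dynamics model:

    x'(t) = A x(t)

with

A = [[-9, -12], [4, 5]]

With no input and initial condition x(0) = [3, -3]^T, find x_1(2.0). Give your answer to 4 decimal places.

1.2031

det(sI - A) = s^2 - (tr A)s + det A, with tr A = (-9) + 5 = -4 and det A = (-9)·5 - (-12)·4 = -45 - (-48) = 3.
So p(s) = det(sI - A) = s^2 + 4s + 3.
Factor s^2 + 4s + 3: two numbers with sum -4 and product 3 are -1 and -3, so s^2 + 4s + 3 = (s + 1)(s + 3).
Hence p(s) = (s + 1) (s + 3), with roots -3, -1.
The eigenvalues -3, -1 are distinct and real, so A is diagonalisable and x(t) = e^{At} x(0) = V diag(e^{λ_i t}) V^{-1} x(0), where the columns of V are the eigenvectors.
λ = -3: A - (-3)I = [[-6, -12], [4, 8]]. Row 1 gives (-6)·v1 + (-12)·v2 = 0, so take v_1 = [-2, 1]^T.
λ = -1: A - (-1)I = [[-8, -12], [4, 6]]. Row 1 gives (-8)·v1 + (-12)·v2 = 0, so take v_2 = [-3, 2]^T.
V = [v_1 v_2] = [[-2, -3], [1, 2]] has det V = -1, so V^{-1} = adj(V)/det V = [[-2, -3], [1, 2]].
Modal coordinates z(0) = V^{-1} x(0): (-2)·3 + (-3)·(-3) = 3; 1·3 + 2·(-3) = -3; so z(0) = [3, -3]^T.
x_1(t) = Σ_i (v_i)_1 · z_i(0) · e^{λ_i t} (row 1 of V times the modal terms).
x_1(2.0) = (-2)·3·e^{-3·2.0} + (-3)·(-3)·e^{-1·2.0} = (-6)·0.002479 + 9·0.135335 = 1.2031.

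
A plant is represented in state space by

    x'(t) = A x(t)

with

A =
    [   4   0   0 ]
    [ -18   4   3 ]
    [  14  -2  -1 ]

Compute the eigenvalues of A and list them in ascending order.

det(sI - A) = s^3 - (tr A)s^2 + (M11 + M22 + M33)s - det A, where Mii is the 2×2 principal minor of A obtained by deleting row i and column i.
tr A = 4 + 4 + (-1) = 7; M11 = 4·(-1) - 3·(-2) = -4 - (-6) = 2; M22 = 4·(-1) - 0·14 = -4 - 0 = -4; M33 = 4·4 - 0·(-18) = 16 - 0 = 16; sum of minors = 14.
det A = 4·(4·(-1) - 3·(-2)) - 0·((-18)·(-1) - 3·14) + 0·((-18)·(-2) - 4·14) = 4·2 - 0·(-24) + 0·(-20) = 8.
So p(s) = det(sI - A) = s^3 - 7s^2 + 14s - 8.
Rational-root test: any integer root divides -8. Testing small divisors, s = 1 works: p(1) = 1 + (-7) + 14 + (-8) = 0, so (s - 1) is a factor.
Dividing, p(s) = (s - 1)(s^2 - 6s + 8).
Factor s^2 - 6s + 8: two numbers with sum 6 and product 8 are 4 and 2, so s^2 - 6s + 8 = (s - 4)(s - 2).
Hence p(s) = (s - 4) (s - 2) (s - 1), with roots 1, 2, 4.
At least one eigenvalue has non-negative real part, so the system is not asymptotically stable.

1, 2, 4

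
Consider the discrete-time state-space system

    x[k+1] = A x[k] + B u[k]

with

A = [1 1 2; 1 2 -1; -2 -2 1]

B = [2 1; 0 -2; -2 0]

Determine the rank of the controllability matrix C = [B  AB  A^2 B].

3

AB = [[-2, -1], [4, -3], [-6, 2]]
A^2B = [[-10, 0], [12, -9], [-10, 10]]
Controllability matrix C = [B  AB  A^2B] = [[2, 1, -2, -1, -10, 0], [0, -2, 4, -3, 12, -9], [-2, 0, -6, 2, -10, 10]]
Take the 3×3 submatrix of C formed by columns 1, 2, 3: [[2, 1, -2], [0, -2, 4], [-2, 0, -6]]. Its determinant is 2·((-2)·(-6) - 4·0) - 1·(0·(-6) - 4·(-2)) + (-2)·(0·0 - (-2)·(-2)) = 2·12 - 1·8 + (-2)·(-4) = 24 ≠ 0.
So rank(C) ≥ 3; since C has 3 rows, rank(C) = 3.
rank(C) = 3 = n, so the pair (A, B) is completely controllable.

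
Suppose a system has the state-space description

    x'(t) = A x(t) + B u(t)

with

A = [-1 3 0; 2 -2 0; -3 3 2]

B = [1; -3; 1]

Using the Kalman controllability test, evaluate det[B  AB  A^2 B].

0

AB = [[-10], [8], [-10]]
A^2B = [[34], [-36], [34]]
Controllability matrix C = [B  AB  A^2B] = [[1, -10, 34], [-3, 8, -36], [1, -10, 34]]
Expanding along the first row, det(C) = 1·(8·34 - (-36)·(-10)) - (-10)·((-3)·34 - (-36)·1) + 34·((-3)·(-10) - 8·1) = 1·(-88) - (-10)·(-66) + 34·22 = 0
Since det(C) = 0, rank(C) < 3 and the system is not completely controllable.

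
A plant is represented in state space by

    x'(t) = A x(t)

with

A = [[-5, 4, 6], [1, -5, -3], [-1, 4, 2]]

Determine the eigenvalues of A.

-4, -3, -1

det(sI - A) = s^3 - (tr A)s^2 + (M11 + M22 + M33)s - det A, where Mii is the 2×2 principal minor of A obtained by deleting row i and column i.
tr A = (-5) + (-5) + 2 = -8; M11 = (-5)·2 - (-3)·4 = -10 - (-12) = 2; M22 = (-5)·2 - 6·(-1) = -10 - (-6) = -4; M33 = (-5)·(-5) - 4·1 = 25 - 4 = 21; sum of minors = 19.
det A = (-5)·((-5)·2 - (-3)·4) - 4·(1·2 - (-3)·(-1)) + 6·(1·4 - (-5)·(-1)) = (-5)·2 - 4·(-1) + 6·(-1) = -12.
So p(s) = det(sI - A) = s^3 + 8s^2 + 19s + 12.
Rational-root test: any integer root divides 12. Testing small divisors, s = -1 works: p(-1) = -1 + 8 + (-19) + 12 = 0, so (s + 1) is a factor.
Dividing, p(s) = (s + 1)(s^2 + 7s + 12).
Factor s^2 + 7s + 12: two numbers with sum -7 and product 12 are -3 and -4, so s^2 + 7s + 12 = (s + 3)(s + 4).
Hence p(s) = (s + 1) (s + 3) (s + 4), with roots -4, -3, -1.
All eigenvalues have negative real part, so the system is asymptotically stable.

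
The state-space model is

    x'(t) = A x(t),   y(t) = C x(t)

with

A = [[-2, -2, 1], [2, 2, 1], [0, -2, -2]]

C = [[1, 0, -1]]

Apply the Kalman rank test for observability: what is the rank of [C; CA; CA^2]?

CA = [[-2, 0, 3]]
CA^2 = [[4, -2, -8]]
Observability matrix O = [C; CA; CA^2] = [[1, 0, -1], [-2, 0, 3], [4, -2, -8]]
det(O) = 1·(0·(-8) - 3·(-2)) - 0·((-2)·(-8) - 3·4) + (-1)·((-2)·(-2) - 0·4) = 1·6 - 0·4 + (-1)·4 = 2 ≠ 0, so rank(O) = 3.
rank(O) = 3 = n, so the pair (A, C) is completely observable.

3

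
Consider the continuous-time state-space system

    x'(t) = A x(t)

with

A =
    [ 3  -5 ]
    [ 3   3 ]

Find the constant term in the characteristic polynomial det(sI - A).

For a 2×2 matrix, det(sI - A) = s^2 - (tr A)s + det A.
tr A = 6, det A = 24.
So p(s) = s^2 - 6s + 24.
The constant term is 24.

24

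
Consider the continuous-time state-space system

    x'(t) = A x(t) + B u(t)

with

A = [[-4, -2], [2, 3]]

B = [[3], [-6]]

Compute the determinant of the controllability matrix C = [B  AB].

AB = [[0], [-12]]
Controllability matrix C = [B  AB] = [[3, 0], [-6, -12]]
det(C) = 3·(-12) - 0·(-6) = -36 - 0 = -36
Since det(C) ≠ 0, rank(C) = 2 and the system is completely controllable.

-36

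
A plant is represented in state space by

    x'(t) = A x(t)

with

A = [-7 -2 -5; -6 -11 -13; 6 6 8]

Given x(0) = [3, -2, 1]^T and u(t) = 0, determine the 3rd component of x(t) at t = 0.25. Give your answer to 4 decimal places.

det(sI - A) = s^3 - (tr A)s^2 + (M11 + M22 + M33)s - det A, where Mii is the 2×2 principal minor of A obtained by deleting row i and column i.
tr A = (-7) + (-11) + 8 = -10; M11 = (-11)·8 - (-13)·6 = -88 - (-78) = -10; M22 = (-7)·8 - (-5)·6 = -56 - (-30) = -26; M33 = (-7)·(-11) - (-2)·(-6) = 77 - 12 = 65; sum of minors = 29.
det A = (-7)·((-11)·8 - (-13)·6) - (-2)·((-6)·8 - (-13)·6) + (-5)·((-6)·6 - (-11)·6) = (-7)·(-10) - (-2)·30 + (-5)·30 = -20.
So p(s) = det(sI - A) = s^3 + 10s^2 + 29s + 20.
Rational-root test: any integer root divides 20. Testing small divisors, s = -1 works: p(-1) = -1 + 10 + (-29) + 20 = 0, so (s + 1) is a factor.
Dividing, p(s) = (s + 1)(s^2 + 9s + 20).
Factor s^2 + 9s + 20: two numbers with sum -9 and product 20 are -4 and -5, so s^2 + 9s + 20 = (s + 4)(s + 5).
Hence p(s) = (s + 1) (s + 4) (s + 5), with roots -5, -4, -1.
The eigenvalues -5, -4, -1 are distinct and real, so A is diagonalisable and x(t) = e^{At} x(0) = V diag(e^{λ_i t}) V^{-1} x(0), where the columns of V are the eigenvectors.
λ = -5: A - (-5)I = [[-2, -2, -5], [-6, -6, -13], [6, 6, 13]]. v must be orthogonal to every row; (row 1) × (row 2) = [-4, 4, 0], so take v_1 = [-1, 1, 0]^T.
λ = -4: A - (-4)I = [[-3, -2, -5], [-6, -7, -13], [6, 6, 12]]. v must be orthogonal to every row; (row 1) × (row 2) = [-9, -9, 9], so take v_2 = [1, 1, -1]^T.
λ = -1: A - (-1)I = [[-6, -2, -5], [-6, -10, -13], [6, 6, 9]]. v must be orthogonal to every row; (row 1) × (row 2) = [-24, -48, 48], so take v_3 = [-1, -2, 2]^T.
V = [v_1 v_2 v_3] = [[-1, 1, -1], [1, 1, -2], [0, -1, 2]] has det V = -1, so V^{-1} = adj(V)/det V = [[0, 1, 1], [2, 2, 3], [1, 1, 2]].
Modal coordinates z(0) = V^{-1} x(0): 0·3 + 1·(-2) + 1·1 = -1; 2·3 + 2·(-2) + 3·1 = 5; 1·3 + 1·(-2) + 2·1 = 3; so z(0) = [-1, 5, 3]^T.
x_3(t) = Σ_i (v_i)_3 · z_i(0) · e^{λ_i t} (row 3 of V times the modal terms).
x_3(0.25) = 0·(-1)·e^{-5·0.25} + (-1)·5·e^{-4·0.25} + 2·3·e^{-1·0.25} = 0·0.286505 + (-5)·0.367879 + 6·0.778801 = 2.8334.

2.8334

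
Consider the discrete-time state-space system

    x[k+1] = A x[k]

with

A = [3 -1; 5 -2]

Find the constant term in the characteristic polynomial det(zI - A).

-1

For a 2×2 matrix, det(zI - A) = z^2 - (tr A)z + det A.
tr A = 1, det A = -1.
So p(z) = z^2 - z - 1.
The constant term is -1.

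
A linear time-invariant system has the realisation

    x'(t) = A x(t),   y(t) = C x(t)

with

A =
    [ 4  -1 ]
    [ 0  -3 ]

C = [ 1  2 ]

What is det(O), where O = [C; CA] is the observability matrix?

-15

CA = [[4, -7]]
Observability matrix O = [C; CA] = [[1, 2], [4, -7]]
det(O) = 1·(-7) - 2·4 = -7 - 8 = -15
Since det(O) ≠ 0, rank(O) = 2 and the system is completely observable.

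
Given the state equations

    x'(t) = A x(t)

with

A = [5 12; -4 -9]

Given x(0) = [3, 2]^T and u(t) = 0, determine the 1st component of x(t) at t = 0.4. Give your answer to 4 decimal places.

9.7626

det(sI - A) = s^2 - (tr A)s + det A, with tr A = 5 + (-9) = -4 and det A = 5·(-9) - 12·(-4) = -45 - (-48) = 3.
So p(s) = det(sI - A) = s^2 + 4s + 3.
Factor s^2 + 4s + 3: two numbers with sum -4 and product 3 are -1 and -3, so s^2 + 4s + 3 = (s + 1)(s + 3).
Hence p(s) = (s + 1) (s + 3), with roots -3, -1.
The eigenvalues -3, -1 are distinct and real, so A is diagonalisable and x(t) = e^{At} x(0) = V diag(e^{λ_i t}) V^{-1} x(0), where the columns of V are the eigenvectors.
λ = -3: A - (-3)I = [[8, 12], [-4, -6]]. Row 1 gives 8·v1 + 12·v2 = 0, so take v_1 = [-3, 2]^T.
λ = -1: A - (-1)I = [[6, 12], [-4, -8]]. Row 1 gives 6·v1 + 12·v2 = 0, so take v_2 = [-2, 1]^T.
V = [v_1 v_2] = [[-3, -2], [2, 1]] has det V = 1, so V^{-1} = adj(V)/det V = [[1, 2], [-2, -3]].
Modal coordinates z(0) = V^{-1} x(0): 1·3 + 2·2 = 7; (-2)·3 + (-3)·2 = -12; so z(0) = [7, -12]^T.
x_1(t) = Σ_i (v_i)_1 · z_i(0) · e^{λ_i t} (row 1 of V times the modal terms).
x_1(0.4) = (-3)·7·e^{-3·0.4} + (-2)·(-12)·e^{-1·0.4} = (-21)·0.301194 + 24·0.670320 = 9.7626.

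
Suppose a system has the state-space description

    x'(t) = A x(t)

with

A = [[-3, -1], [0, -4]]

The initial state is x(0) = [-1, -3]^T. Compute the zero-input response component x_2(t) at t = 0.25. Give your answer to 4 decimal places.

-1.1036

det(sI - A) = s^2 - (tr A)s + det A, with tr A = (-3) + (-4) = -7 and det A = (-3)·(-4) - (-1)·0 = 12 - 0 = 12.
So p(s) = det(sI - A) = s^2 + 7s + 12.
Factor s^2 + 7s + 12: two numbers with sum -7 and product 12 are -3 and -4, so s^2 + 7s + 12 = (s + 3)(s + 4).
Hence p(s) = (s + 3) (s + 4), with roots -4, -3.
The eigenvalues -4, -3 are distinct and real, so A is diagonalisable and x(t) = e^{At} x(0) = V diag(e^{λ_i t}) V^{-1} x(0), where the columns of V are the eigenvectors.
λ = -4: A - (-4)I = [[1, -1], [0, 0]]. Row 1 gives 1·v1 + (-1)·v2 = 0, so take v_1 = [1, 1]^T.
λ = -3: A - (-3)I = [[0, -1], [0, -1]]. Row 1 gives 0·v1 + (-1)·v2 = 0, so take v_2 = [-1, 0]^T.
V = [v_1 v_2] = [[1, -1], [1, 0]] has det V = 1, so V^{-1} = adj(V)/det V = [[0, 1], [-1, 1]].
Modal coordinates z(0) = V^{-1} x(0): 0·(-1) + 1·(-3) = -3; (-1)·(-1) + 1·(-3) = -2; so z(0) = [-3, -2]^T.
x_2(t) = Σ_i (v_i)_2 · z_i(0) · e^{λ_i t} (row 2 of V times the modal terms).
x_2(0.25) = 1·(-3)·e^{-4·0.25} + 0·(-2)·e^{-3·0.25} = (-3)·0.367879 + 0·0.472367 = -1.1036.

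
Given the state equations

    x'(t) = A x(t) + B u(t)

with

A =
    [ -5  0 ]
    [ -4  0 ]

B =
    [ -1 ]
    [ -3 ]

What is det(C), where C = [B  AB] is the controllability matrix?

AB = [[5], [4]]
Controllability matrix C = [B  AB] = [[-1, 5], [-3, 4]]
det(C) = (-1)·4 - 5·(-3) = -4 - (-15) = 11
Since det(C) ≠ 0, rank(C) = 2 and the system is completely controllable.

11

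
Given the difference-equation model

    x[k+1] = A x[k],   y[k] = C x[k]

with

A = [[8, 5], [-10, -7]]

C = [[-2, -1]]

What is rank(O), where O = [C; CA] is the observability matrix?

1

CA = [[-6, -3]]
Observability matrix O = [C; CA] = [[-2, -1], [-6, -3]]
Every row of O is a scalar multiple of row 1 = [-2, -1] (multipliers 1, 3), so the rows span a one-dimensional space.
O ≠ 0, hence rank(O) = 1.
rank(O) = 1 < n = 2, so the pair (A, C) is not completely observable.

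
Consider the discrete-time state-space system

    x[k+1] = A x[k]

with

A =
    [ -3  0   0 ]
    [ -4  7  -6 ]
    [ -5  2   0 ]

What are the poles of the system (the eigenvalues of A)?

det(zI - A) = z^3 - (tr A)z^2 + (M11 + M22 + M33)z - det A, where Mii is the 2×2 principal minor of A obtained by deleting row i and column i.
tr A = (-3) + 7 + 0 = 4; M11 = 7·0 - (-6)·2 = 0 - (-12) = 12; M22 = (-3)·0 - 0·(-5) = 0 - 0 = 0; M33 = (-3)·7 - 0·(-4) = -21 - 0 = -21; sum of minors = -9.
det A = (-3)·(7·0 - (-6)·2) - 0·((-4)·0 - (-6)·(-5)) + 0·((-4)·2 - 7·(-5)) = (-3)·12 - 0·(-30) + 0·27 = -36.
So p(z) = det(zI - A) = z^3 - 4z^2 - 9z + 36.
Rational-root test: any integer root divides 36. Testing small divisors, z = -3 works: p(-3) = -27 + (-36) + 27 + 36 = 0, so (z + 3) is a factor.
Dividing, p(z) = (z + 3)(z^2 - 7z + 12).
Factor z^2 - 7z + 12: two numbers with sum 7 and product 12 are 4 and 3, so z^2 - 7z + 12 = (z - 4)(z - 3).
Hence p(z) = (z - 4) (z - 3) (z + 3), with roots -3, 3, 4.

-3, 3, 4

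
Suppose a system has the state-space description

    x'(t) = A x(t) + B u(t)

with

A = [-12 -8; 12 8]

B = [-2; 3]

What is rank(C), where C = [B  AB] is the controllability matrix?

AB = [[0], [0]]
Controllability matrix C = [B  AB] = [[-2, 0], [3, 0]]
Every column of C is a scalar multiple of column 1 = [-2, 3] (multipliers 1, 0), so the columns span a one-dimensional space.
C ≠ 0, hence rank(C) = 1.
rank(C) = 1 < n = 2, so the pair (A, B) is not completely controllable.

1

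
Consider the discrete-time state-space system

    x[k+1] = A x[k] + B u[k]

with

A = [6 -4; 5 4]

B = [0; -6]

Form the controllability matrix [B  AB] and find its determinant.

AB = [[24], [-24]]
Controllability matrix C = [B  AB] = [[0, 24], [-6, -24]]
det(C) = 0·(-24) - 24·(-6) = 0 - (-144) = 144
Since det(C) ≠ 0, rank(C) = 2 and the system is completely controllable.

144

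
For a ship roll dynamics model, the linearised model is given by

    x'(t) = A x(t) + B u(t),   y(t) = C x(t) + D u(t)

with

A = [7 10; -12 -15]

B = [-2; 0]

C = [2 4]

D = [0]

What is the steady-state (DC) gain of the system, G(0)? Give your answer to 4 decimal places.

G(0) = C(-A)^{-1}B + D = -C A^{-1} B + D.
det A = 15, so A^{-1} = (1/15)·adj(A) = [[-1, -2/3], [4/5, 7/15]]
A^{-1} B = [2, -8/5]^T
C A^{-1} B = -12/5
G(0) = D - C A^{-1} B = 0 - (-12/5) = 12/5 ≈ 2.4000

2.4000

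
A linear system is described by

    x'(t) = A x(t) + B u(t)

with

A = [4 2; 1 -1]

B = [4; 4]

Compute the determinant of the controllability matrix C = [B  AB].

-96

AB = [[24], [0]]
Controllability matrix C = [B  AB] = [[4, 24], [4, 0]]
det(C) = 4·0 - 24·4 = 0 - 96 = -96
Since det(C) ≠ 0, rank(C) = 2 and the system is completely controllable.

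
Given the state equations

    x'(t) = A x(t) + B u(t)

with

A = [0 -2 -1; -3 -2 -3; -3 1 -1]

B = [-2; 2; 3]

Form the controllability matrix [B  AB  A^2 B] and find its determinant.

311

AB = [[-7], [-7], [5]]
A^2B = [[9], [20], [9]]
Controllability matrix C = [B  AB  A^2B] = [[-2, -7, 9], [2, -7, 20], [3, 5, 9]]
Expanding along the first row, det(C) = (-2)·((-7)·9 - 20·5) - (-7)·(2·9 - 20·3) + 9·(2·5 - (-7)·3) = (-2)·(-163) - (-7)·(-42) + 9·31 = 311
Since det(C) ≠ 0, rank(C) = 3 and the system is completely controllable.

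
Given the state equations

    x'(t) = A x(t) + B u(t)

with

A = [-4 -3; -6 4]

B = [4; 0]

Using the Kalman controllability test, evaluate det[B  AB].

AB = [[-16], [-24]]
Controllability matrix C = [B  AB] = [[4, -16], [0, -24]]
det(C) = 4·(-24) - (-16)·0 = -96 - 0 = -96
Since det(C) ≠ 0, rank(C) = 2 and the system is completely controllable.

-96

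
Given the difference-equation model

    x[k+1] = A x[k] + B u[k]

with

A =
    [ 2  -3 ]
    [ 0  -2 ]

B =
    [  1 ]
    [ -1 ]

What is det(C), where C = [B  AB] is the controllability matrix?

7

AB = [[5], [2]]
Controllability matrix C = [B  AB] = [[1, 5], [-1, 2]]
det(C) = 1·2 - 5·(-1) = 2 - (-5) = 7
Since det(C) ≠ 0, rank(C) = 2 and the system is completely controllable.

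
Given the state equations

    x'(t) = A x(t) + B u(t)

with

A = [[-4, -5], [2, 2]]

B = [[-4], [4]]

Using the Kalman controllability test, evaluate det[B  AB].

AB = [[-4], [0]]
Controllability matrix C = [B  AB] = [[-4, -4], [4, 0]]
det(C) = (-4)·0 - (-4)·4 = 0 - (-16) = 16
Since det(C) ≠ 0, rank(C) = 2 and the system is completely controllable.

16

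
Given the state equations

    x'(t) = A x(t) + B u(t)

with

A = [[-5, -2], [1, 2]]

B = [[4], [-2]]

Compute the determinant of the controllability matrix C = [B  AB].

AB = [[-16], [0]]
Controllability matrix C = [B  AB] = [[4, -16], [-2, 0]]
det(C) = 4·0 - (-16)·(-2) = 0 - 32 = -32
Since det(C) ≠ 0, rank(C) = 2 and the system is completely controllable.

-32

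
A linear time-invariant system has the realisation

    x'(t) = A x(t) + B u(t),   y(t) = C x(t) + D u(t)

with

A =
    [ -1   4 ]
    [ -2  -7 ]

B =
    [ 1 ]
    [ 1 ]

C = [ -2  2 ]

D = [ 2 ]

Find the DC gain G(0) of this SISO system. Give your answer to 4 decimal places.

0.4000

G(0) = C(-A)^{-1}B + D = -C A^{-1} B + D.
det A = 15, so A^{-1} = (1/15)·adj(A) = [[-7/15, -4/15], [2/15, -1/15]]
A^{-1} B = [-11/15, 1/15]^T
C A^{-1} B = 8/5
G(0) = D - C A^{-1} B = 2 - (8/5) = 2/5 ≈ 0.4000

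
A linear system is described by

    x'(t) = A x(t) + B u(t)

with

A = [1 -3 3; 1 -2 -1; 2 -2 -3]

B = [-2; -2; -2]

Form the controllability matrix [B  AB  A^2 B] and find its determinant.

AB = [[-2], [4], [6]]
A^2B = [[4], [-16], [-30]]
Controllability matrix C = [B  AB  A^2B] = [[-2, -2, 4], [-2, 4, -16], [-2, 6, -30]]
Expanding along the first row, det(C) = (-2)·(4·(-30) - (-16)·6) - (-2)·((-2)·(-30) - (-16)·(-2)) + 4·((-2)·6 - 4·(-2)) = (-2)·(-24) - (-2)·28 + 4·(-4) = 88
Since det(C) ≠ 0, rank(C) = 3 and the system is completely controllable.

88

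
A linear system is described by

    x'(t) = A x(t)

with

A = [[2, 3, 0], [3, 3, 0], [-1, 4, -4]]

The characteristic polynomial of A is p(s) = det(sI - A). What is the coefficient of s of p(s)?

Expand det(sI - A) for the 3×3 matrix.
p(s) = s^3 - s^2 - 23s - 12.
(Check: constant term = det(-A) = (-1)^3 det A = -12; coefficient of s^2 = -tr A = -1.)
The coefficient of s is -23.

-23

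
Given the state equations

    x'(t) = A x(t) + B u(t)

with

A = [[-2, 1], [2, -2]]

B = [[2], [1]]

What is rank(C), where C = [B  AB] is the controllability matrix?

AB = [[-3], [2]]
Controllability matrix C = [B  AB] = [[2, -3], [1, 2]]
det(C) = 2·2 - (-3)·1 = 4 - (-3) = 7 ≠ 0, so rank(C) = 2.
rank(C) = 2 = n, so the pair (A, B) is completely controllable.

2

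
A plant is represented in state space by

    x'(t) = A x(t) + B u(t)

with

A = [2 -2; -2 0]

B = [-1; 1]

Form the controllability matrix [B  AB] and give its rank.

AB = [[-4], [2]]
Controllability matrix C = [B  AB] = [[-1, -4], [1, 2]]
det(C) = (-1)·2 - (-4)·1 = -2 - (-4) = 2 ≠ 0, so rank(C) = 2.
rank(C) = 2 = n, so the pair (A, B) is completely controllable.

2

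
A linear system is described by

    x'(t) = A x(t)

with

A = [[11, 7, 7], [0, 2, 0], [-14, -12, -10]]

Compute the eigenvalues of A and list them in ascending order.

det(sI - A) = s^3 - (tr A)s^2 + (M11 + M22 + M33)s - det A, where Mii is the 2×2 principal minor of A obtained by deleting row i and column i.
tr A = 11 + 2 + (-10) = 3; M11 = 2·(-10) - 0·(-12) = -20 - 0 = -20; M22 = 11·(-10) - 7·(-14) = -110 - (-98) = -12; M33 = 11·2 - 7·0 = 22 - 0 = 22; sum of minors = -10.
det A = 11·(2·(-10) - 0·(-12)) - 7·(0·(-10) - 0·(-14)) + 7·(0·(-12) - 2·(-14)) = 11·(-20) - 7·0 + 7·28 = -24.
So p(s) = det(sI - A) = s^3 - 3s^2 - 10s + 24.
Rational-root test: any integer root divides 24. Testing small divisors, s = 2 works: p(2) = 8 + (-12) + (-20) + 24 = 0, so (s - 2) is a factor.
Dividing, p(s) = (s - 2)(s^2 - s - 12).
Factor s^2 - s - 12: two numbers with sum 1 and product -12 are 4 and -3, so s^2 - s - 12 = (s - 4)(s + 3).
Hence p(s) = (s - 4) (s - 2) (s + 3), with roots -3, 2, 4.
At least one eigenvalue has non-negative real part, so the system is not asymptotically stable.

-3, 2, 4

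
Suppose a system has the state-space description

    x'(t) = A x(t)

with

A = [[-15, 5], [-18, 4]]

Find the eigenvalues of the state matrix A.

-6, -5

det(sI - A) = s^2 - (tr A)s + det A, with tr A = (-15) + 4 = -11 and det A = (-15)·4 - 5·(-18) = -60 - (-90) = 30.
So p(s) = det(sI - A) = s^2 + 11s + 30.
Factor s^2 + 11s + 30: two numbers with sum -11 and product 30 are -5 and -6, so s^2 + 11s + 30 = (s + 5)(s + 6).
Hence p(s) = (s + 5) (s + 6), with roots -6, -5.
All eigenvalues have negative real part, so the system is asymptotically stable.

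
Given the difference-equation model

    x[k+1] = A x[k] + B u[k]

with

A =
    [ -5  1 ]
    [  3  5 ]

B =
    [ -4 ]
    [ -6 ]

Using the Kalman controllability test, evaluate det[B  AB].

252

AB = [[14], [-42]]
Controllability matrix C = [B  AB] = [[-4, 14], [-6, -42]]
det(C) = (-4)·(-42) - 14·(-6) = 168 - (-84) = 252
Since det(C) ≠ 0, rank(C) = 2 and the system is completely controllable.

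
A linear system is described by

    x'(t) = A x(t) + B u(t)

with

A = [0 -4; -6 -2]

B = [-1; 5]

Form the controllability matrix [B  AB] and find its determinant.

AB = [[-20], [-4]]
Controllability matrix C = [B  AB] = [[-1, -20], [5, -4]]
det(C) = (-1)·(-4) - (-20)·5 = 4 - (-100) = 104
Since det(C) ≠ 0, rank(C) = 2 and the system is completely controllable.

104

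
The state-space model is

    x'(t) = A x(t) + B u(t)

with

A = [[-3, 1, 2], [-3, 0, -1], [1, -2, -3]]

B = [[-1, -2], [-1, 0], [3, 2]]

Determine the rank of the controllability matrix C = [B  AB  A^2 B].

AB = [[8, 10], [0, 4], [-8, -8]]
A^2B = [[-40, -42], [-16, -22], [32, 26]]
Controllability matrix C = [B  AB  A^2B] = [[-1, -2, 8, 10, -40, -42], [-1, 0, 0, 4, -16, -22], [3, 2, -8, -8, 32, 26]]
Take the 3×3 submatrix of C formed by columns 1, 2, 4: [[-1, -2, 10], [-1, 0, 4], [3, 2, -8]]. Its determinant is (-1)·(0·(-8) - 4·2) - (-2)·((-1)·(-8) - 4·3) + 10·((-1)·2 - 0·3) = (-1)·(-8) - (-2)·(-4) + 10·(-2) = -20 ≠ 0.
So rank(C) ≥ 3; since C has 3 rows, rank(C) = 3.
rank(C) = 3 = n, so the pair (A, B) is completely controllable.

3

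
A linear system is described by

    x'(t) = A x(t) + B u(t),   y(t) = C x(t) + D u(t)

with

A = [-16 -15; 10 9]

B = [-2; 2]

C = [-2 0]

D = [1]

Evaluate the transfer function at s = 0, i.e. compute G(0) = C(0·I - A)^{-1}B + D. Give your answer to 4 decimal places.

5.0000

G(0) = C(-A)^{-1}B + D = -C A^{-1} B + D.
det A = 6, so A^{-1} = (1/6)·adj(A) = [[3/2, 5/2], [-5/3, -8/3]]
A^{-1} B = [2, -2]^T
C A^{-1} B = -4
G(0) = D - C A^{-1} B = 1 - (-4) = 5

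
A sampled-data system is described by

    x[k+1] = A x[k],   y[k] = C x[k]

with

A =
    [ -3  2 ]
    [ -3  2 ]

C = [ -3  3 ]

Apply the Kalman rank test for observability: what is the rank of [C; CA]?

1

CA = [[0, 0]]
Observability matrix O = [C; CA] = [[-3, 3], [0, 0]]
Every row of O is a scalar multiple of row 1 = [-3, 3] (multipliers 1, 0), so the rows span a one-dimensional space.
O ≠ 0, hence rank(O) = 1.
rank(O) = 1 < n = 2, so the pair (A, C) is not completely observable.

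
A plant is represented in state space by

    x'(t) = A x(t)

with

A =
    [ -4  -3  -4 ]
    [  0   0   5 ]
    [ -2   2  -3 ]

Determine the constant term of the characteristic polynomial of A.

-70

Expand det(sI - A) for the 3×3 matrix.
p(s) = s^3 + 7s^2 - 6s - 70.
(Check: constant term = det(-A) = (-1)^3 det A = -70; coefficient of s^2 = -tr A = 7.)
The constant term is -70.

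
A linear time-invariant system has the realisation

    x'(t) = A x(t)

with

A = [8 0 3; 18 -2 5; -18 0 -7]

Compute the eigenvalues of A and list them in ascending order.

-2, -1, 2

det(sI - A) = s^3 - (tr A)s^2 + (M11 + M22 + M33)s - det A, where Mii is the 2×2 principal minor of A obtained by deleting row i and column i.
tr A = 8 + (-2) + (-7) = -1; M11 = (-2)·(-7) - 5·0 = 14 - 0 = 14; M22 = 8·(-7) - 3·(-18) = -56 - (-54) = -2; M33 = 8·(-2) - 0·18 = -16 - 0 = -16; sum of minors = -4.
det A = 8·((-2)·(-7) - 5·0) - 0·(18·(-7) - 5·(-18)) + 3·(18·0 - (-2)·(-18)) = 8·14 - 0·(-36) + 3·(-36) = 4.
So p(s) = det(sI - A) = s^3 + s^2 - 4s - 4.
Rational-root test: any integer root divides -4. Testing small divisors, s = -1 works: p(-1) = -1 + 1 + 4 + (-4) = 0, so (s + 1) is a factor.
Dividing, p(s) = (s + 1)(s^2 - 4).
Factor s^2 - 4: two numbers with sum 0 and product -4 are 2 and -2, so s^2 - 4 = (s - 2)(s + 2).
Hence p(s) = (s - 2) (s + 1) (s + 2), with roots -2, -1, 2.
At least one eigenvalue has non-negative real part, so the system is not asymptotically stable.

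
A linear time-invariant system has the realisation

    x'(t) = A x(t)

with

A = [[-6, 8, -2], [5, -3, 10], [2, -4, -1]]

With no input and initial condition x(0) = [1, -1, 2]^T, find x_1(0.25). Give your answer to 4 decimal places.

det(sI - A) = s^3 - (tr A)s^2 + (M11 + M22 + M33)s - det A, where Mii is the 2×2 principal minor of A obtained by deleting row i and column i.
tr A = (-6) + (-3) + (-1) = -10; M11 = (-3)·(-1) - 10·(-4) = 3 - (-40) = 43; M22 = (-6)·(-1) - (-2)·2 = 6 - (-4) = 10; M33 = (-6)·(-3) - 8·5 = 18 - 40 = -22; sum of minors = 31.
det A = (-6)·((-3)·(-1) - 10·(-4)) - 8·(5·(-1) - 10·2) + (-2)·(5·(-4) - (-3)·2) = (-6)·43 - 8·(-25) + (-2)·(-14) = -30.
So p(s) = det(sI - A) = s^3 + 10s^2 + 31s + 30.
Rational-root test: any integer root divides 30. Testing small divisors, s = -2 works: p(-2) = -8 + 40 + (-62) + 30 = 0, so (s + 2) is a factor.
Dividing, p(s) = (s + 2)(s^2 + 8s + 15).
Factor s^2 + 8s + 15: two numbers with sum -8 and product 15 are -3 and -5, so s^2 + 8s + 15 = (s + 3)(s + 5).
Hence p(s) = (s + 2) (s + 3) (s + 5), with roots -5, -3, -2.
The eigenvalues -5, -3, -2 are distinct and real, so A is diagonalisable and x(t) = e^{At} x(0) = V diag(e^{λ_i t}) V^{-1} x(0), where the columns of V are the eigenvectors.
λ = -5: A - (-5)I = [[-1, 8, -2], [5, 2, 10], [2, -4, 4]]. v must be orthogonal to every row; (row 1) × (row 2) = [84, 0, -42], so take v_1 = [-2, 0, 1]^T.
λ = -3: A - (-3)I = [[-3, 8, -2], [5, 0, 10], [2, -4, 2]]. v must be orthogonal to every row; (row 1) × (row 2) = [80, 20, -40], so take v_2 = [4, 1, -2]^T.
λ = -2: A - (-2)I = [[-4, 8, -2], [5, -1, 10], [2, -4, 1]]. v must be orthogonal to every row; (row 1) × (row 2) = [78, 30, -36], so take v_3 = [13, 5, -6]^T.
V = [v_1 v_2 v_3] = [[-2, 4, 13], [0, 1, 5], [1, -2, -6]] has det V = -1, so V^{-1} = adj(V)/det V = [[-4, 2, -7], [-5, 1, -10], [1, 0, 2]].
Modal coordinates z(0) = V^{-1} x(0): (-4)·1 + 2·(-1) + (-7)·2 = -20; (-5)·1 + 1·(-1) + (-10)·2 = -26; 1·1 + 0·(-1) + 2·2 = 5; so z(0) = [-20, -26, 5]^T.
x_1(t) = Σ_i (v_i)_1 · z_i(0) · e^{λ_i t} (row 1 of V times the modal terms).
x_1(0.25) = (-2)·(-20)·e^{-5·0.25} + 4·(-26)·e^{-3·0.25} + 13·5·e^{-2·0.25} = 40·0.28650480 + (-104)·0.47236655 + 65·0.60653066 = 1.7586.

1.7586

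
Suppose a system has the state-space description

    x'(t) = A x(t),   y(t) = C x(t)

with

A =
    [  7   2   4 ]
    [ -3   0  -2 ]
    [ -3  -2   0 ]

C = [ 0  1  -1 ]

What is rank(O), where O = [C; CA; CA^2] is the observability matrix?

CA = [[0, 2, -2]]
CA^2 = [[0, 4, -4]]
Observability matrix O = [C; CA; CA^2] = [[0, 1, -1], [0, 2, -2], [0, 4, -4]]
Every row of O is a scalar multiple of row 1 = [0, 1, -1] (multipliers 1, 2, 4), so the rows span a one-dimensional space.
O ≠ 0, hence rank(O) = 1.
rank(O) = 1 < n = 3, so the pair (A, C) is not completely observable.

1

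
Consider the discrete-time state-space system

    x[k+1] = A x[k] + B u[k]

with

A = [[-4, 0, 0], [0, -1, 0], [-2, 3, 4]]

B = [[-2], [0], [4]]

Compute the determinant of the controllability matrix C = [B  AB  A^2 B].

AB = [[8], [0], [20]]
A^2B = [[-32], [0], [64]]
Controllability matrix C = [B  AB  A^2B] = [[-2, 8, -32], [0, 0, 0], [4, 20, 64]]
Expanding along the first row, det(C) = (-2)·(0·64 - 0·20) - 8·(0·64 - 0·4) + (-32)·(0·20 - 0·4) = (-2)·0 - 8·0 + (-32)·0 = 0
Since det(C) = 0, rank(C) < 3 and the system is not completely controllable.

0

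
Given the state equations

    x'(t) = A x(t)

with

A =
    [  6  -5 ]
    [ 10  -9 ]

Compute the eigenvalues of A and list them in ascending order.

det(sI - A) = s^2 - (tr A)s + det A, with tr A = 6 + (-9) = -3 and det A = 6·(-9) - (-5)·10 = -54 - (-50) = -4.
So p(s) = det(sI - A) = s^2 + 3s - 4.
Factor s^2 + 3s - 4: two numbers with sum -3 and product -4 are 1 and -4, so s^2 + 3s - 4 = (s - 1)(s + 4).
Hence p(s) = (s - 1) (s + 4), with roots -4, 1.
At least one eigenvalue has non-negative real part, so the system is not asymptotically stable.

-4, 1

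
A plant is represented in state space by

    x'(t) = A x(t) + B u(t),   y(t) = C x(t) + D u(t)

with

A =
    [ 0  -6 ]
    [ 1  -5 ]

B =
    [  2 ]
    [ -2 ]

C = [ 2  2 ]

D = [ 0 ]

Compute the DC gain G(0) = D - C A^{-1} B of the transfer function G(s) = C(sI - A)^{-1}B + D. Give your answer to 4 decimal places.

8.0000

G(0) = C(-A)^{-1}B + D = -C A^{-1} B + D.
det A = 6, so A^{-1} = (1/6)·adj(A) = [[-5/6, 1], [-1/6, 0]]
A^{-1} B = [-11/3, -1/3]^T
C A^{-1} B = -8
G(0) = D - C A^{-1} B = 0 - (-8) = 8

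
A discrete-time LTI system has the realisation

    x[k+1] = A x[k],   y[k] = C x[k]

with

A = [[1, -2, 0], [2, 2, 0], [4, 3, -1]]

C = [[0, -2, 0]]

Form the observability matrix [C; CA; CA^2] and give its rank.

CA = [[-4, -4, 0]]
CA^2 = [[-12, 0, 0]]
Observability matrix O = [C; CA; CA^2] = [[0, -2, 0], [-4, -4, 0], [-12, 0, 0]]
Column 3 of O is identically zero, so rank(O) ≤ 2.
The 2×2 minor from rows 1, 2, columns 1, 2 is 0·(-4) - (-2)·(-4) = 0 - 8 = -8 ≠ 0, so rank(O) = 2.
rank(O) = 2 < n = 3, so the pair (A, C) is not completely observable.

2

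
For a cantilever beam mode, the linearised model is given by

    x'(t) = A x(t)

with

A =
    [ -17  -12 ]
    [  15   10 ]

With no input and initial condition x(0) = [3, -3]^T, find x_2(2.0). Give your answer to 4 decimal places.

-0.0001

det(sI - A) = s^2 - (tr A)s + det A, with tr A = (-17) + 10 = -7 and det A = (-17)·10 - (-12)·15 = -170 - (-180) = 10.
So p(s) = det(sI - A) = s^2 + 7s + 10.
Factor s^2 + 7s + 10: two numbers with sum -7 and product 10 are -2 and -5, so s^2 + 7s + 10 = (s + 2)(s + 5).
Hence p(s) = (s + 2) (s + 5), with roots -5, -2.
The eigenvalues -5, -2 are distinct and real, so A is diagonalisable and x(t) = e^{At} x(0) = V diag(e^{λ_i t}) V^{-1} x(0), where the columns of V are the eigenvectors.
λ = -5: A - (-5)I = [[-12, -12], [15, 15]]. Row 1 gives (-12)·v1 + (-12)·v2 = 0, so take v_1 = [1, -1]^T.
λ = -2: A - (-2)I = [[-15, -12], [15, 12]]. Row 1 gives (-15)·v1 + (-12)·v2 = 0, so take v_2 = [-4, 5]^T.
V = [v_1 v_2] = [[1, -4], [-1, 5]] has det V = 1, so V^{-1} = adj(V)/det V = [[5, 4], [1, 1]].
Modal coordinates z(0) = V^{-1} x(0): 5·3 + 4·(-3) = 3; 1·3 + 1·(-3) = 0; so z(0) = [3, 0]^T.
x_2(t) = Σ_i (v_i)_2 · z_i(0) · e^{λ_i t} (row 2 of V times the modal terms).
x_2(2.0) = (-1)·3·e^{-5·2.0} + 5·0·e^{-2·2.0} = (-3)·0.000045 + 0·0.018316 = -0.0001.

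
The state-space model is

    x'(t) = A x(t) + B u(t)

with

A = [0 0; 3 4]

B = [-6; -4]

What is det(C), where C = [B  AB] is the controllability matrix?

AB = [[0], [-34]]
Controllability matrix C = [B  AB] = [[-6, 0], [-4, -34]]
det(C) = (-6)·(-34) - 0·(-4) = 204 - 0 = 204
Since det(C) ≠ 0, rank(C) = 2 and the system is completely controllable.

204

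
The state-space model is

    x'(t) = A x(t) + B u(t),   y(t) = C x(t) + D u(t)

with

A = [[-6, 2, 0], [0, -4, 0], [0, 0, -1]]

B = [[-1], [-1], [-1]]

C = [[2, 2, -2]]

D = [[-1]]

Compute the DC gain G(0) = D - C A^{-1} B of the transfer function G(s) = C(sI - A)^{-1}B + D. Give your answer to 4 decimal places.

G(0) = C(-A)^{-1}B + D = -C A^{-1} B + D.
det A = -24, so A^{-1} = (1/-24)·adj(A) = [[-1/6, -1/12, 0], [0, -1/4, 0], [0, 0, -1]]
A^{-1} B = [1/4, 1/4, 1]^T
C A^{-1} B = -1
G(0) = D - C A^{-1} B = -1 - (-1) = 0

0.0000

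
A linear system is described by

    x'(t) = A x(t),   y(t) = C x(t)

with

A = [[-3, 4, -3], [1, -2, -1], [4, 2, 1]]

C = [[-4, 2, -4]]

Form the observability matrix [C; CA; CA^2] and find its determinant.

6360

CA = [[-2, -28, 6]]
CA^2 = [[2, 60, 40]]
Observability matrix O = [C; CA; CA^2] = [[-4, 2, -4], [-2, -28, 6], [2, 60, 40]]
Expanding along the first row, det(O) = (-4)·((-28)·40 - 6·60) - 2·((-2)·40 - 6·2) + (-4)·((-2)·60 - (-28)·2) = (-4)·(-1480) - 2·(-92) + (-4)·(-64) = 6360
Since det(O) ≠ 0, rank(O) = 3 and the system is completely observable.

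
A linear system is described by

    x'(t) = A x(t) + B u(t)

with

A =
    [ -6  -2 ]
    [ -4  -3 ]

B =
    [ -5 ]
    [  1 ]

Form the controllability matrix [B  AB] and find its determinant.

AB = [[28], [17]]
Controllability matrix C = [B  AB] = [[-5, 28], [1, 17]]
det(C) = (-5)·17 - 28·1 = -85 - 28 = -113
Since det(C) ≠ 0, rank(C) = 2 and the system is completely controllable.

-113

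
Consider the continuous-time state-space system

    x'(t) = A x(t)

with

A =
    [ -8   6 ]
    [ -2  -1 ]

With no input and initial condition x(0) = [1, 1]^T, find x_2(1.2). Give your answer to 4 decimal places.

det(sI - A) = s^2 - (tr A)s + det A, with tr A = (-8) + (-1) = -9 and det A = (-8)·(-1) - 6·(-2) = 8 - (-12) = 20.
So p(s) = det(sI - A) = s^2 + 9s + 20.
Factor s^2 + 9s + 20: two numbers with sum -9 and product 20 are -4 and -5, so s^2 + 9s + 20 = (s + 4)(s + 5).
Hence p(s) = (s + 4) (s + 5), with roots -5, -4.
The eigenvalues -5, -4 are distinct and real, so A is diagonalisable and x(t) = e^{At} x(0) = V diag(e^{λ_i t}) V^{-1} x(0), where the columns of V are the eigenvectors.
λ = -5: A - (-5)I = [[-3, 6], [-2, 4]]. Row 1 gives (-3)·v1 + 6·v2 = 0, so take v_1 = [2, 1]^T.
λ = -4: A - (-4)I = [[-4, 6], [-2, 3]]. Row 1 gives (-4)·v1 + 6·v2 = 0, so take v_2 = [-3, -2]^T.
V = [v_1 v_2] = [[2, -3], [1, -2]] has det V = -1, so V^{-1} = adj(V)/det V = [[2, -3], [1, -2]].
Modal coordinates z(0) = V^{-1} x(0): 2·1 + (-3)·1 = -1; 1·1 + (-2)·1 = -1; so z(0) = [-1, -1]^T.
x_2(t) = Σ_i (v_i)_2 · z_i(0) · e^{λ_i t} (row 2 of V times the modal terms).
x_2(1.2) = 1·(-1)·e^{-5·1.2} + (-2)·(-1)·e^{-4·1.2} = (-1)·0.002479 + 2·0.008230 = 0.0140.

0.0140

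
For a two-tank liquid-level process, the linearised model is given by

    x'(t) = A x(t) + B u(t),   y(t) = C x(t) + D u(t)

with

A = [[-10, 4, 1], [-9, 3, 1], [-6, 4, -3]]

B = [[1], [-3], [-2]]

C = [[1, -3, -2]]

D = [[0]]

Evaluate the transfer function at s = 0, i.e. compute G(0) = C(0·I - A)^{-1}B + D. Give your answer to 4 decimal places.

G(0) = C(-A)^{-1}B + D = -C A^{-1} B + D.
det A = -20, so A^{-1} = (1/-20)·adj(A) = [[13/20, -4/5, -1/20], [33/20, -9/5, -1/20], [9/10, -4/5, -3/10]]
A^{-1} B = [63/20, 143/20, 39/10]^T
C A^{-1} B = -261/10
G(0) = D - C A^{-1} B = 0 - (-261/10) = 261/10 ≈ 26.1000

26.1000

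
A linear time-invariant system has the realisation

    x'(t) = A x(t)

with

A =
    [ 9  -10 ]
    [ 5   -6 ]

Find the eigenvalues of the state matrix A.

-1, 4

det(sI - A) = s^2 - (tr A)s + det A, with tr A = 9 + (-6) = 3 and det A = 9·(-6) - (-10)·5 = -54 - (-50) = -4.
So p(s) = det(sI - A) = s^2 - 3s - 4.
Factor s^2 - 3s - 4: two numbers with sum 3 and product -4 are 4 and -1, so s^2 - 3s - 4 = (s - 4)(s + 1).
Hence p(s) = (s - 4) (s + 1), with roots -1, 4.
At least one eigenvalue has non-negative real part, so the system is not asymptotically stable.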